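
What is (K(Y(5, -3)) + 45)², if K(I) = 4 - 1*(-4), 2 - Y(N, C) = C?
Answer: 2809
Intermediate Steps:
Y(N, C) = 2 - C
K(I) = 8 (K(I) = 4 + 4 = 8)
(K(Y(5, -3)) + 45)² = (8 + 45)² = 53² = 2809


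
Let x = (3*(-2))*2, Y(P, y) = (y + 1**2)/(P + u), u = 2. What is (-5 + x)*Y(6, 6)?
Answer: -119/8 ≈ -14.875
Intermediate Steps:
Y(P, y) = (1 + y)/(2 + P) (Y(P, y) = (y + 1**2)/(P + 2) = (y + 1)/(2 + P) = (1 + y)/(2 + P))
x = -12 (x = -6*2 = -12)
(-5 + x)*Y(6, 6) = (-5 - 12)*((1 + 6)/(2 + 6)) = -17*7/8 = -119/8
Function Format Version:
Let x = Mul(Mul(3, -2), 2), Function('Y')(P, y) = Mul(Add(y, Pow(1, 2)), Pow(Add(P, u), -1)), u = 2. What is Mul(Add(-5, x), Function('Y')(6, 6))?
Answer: Rational(-119, 8) ≈ -14.875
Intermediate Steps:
Function('Y')(P, y) = Mul(Pow(Add(2, P), -1), Add(1, y)) (Function('Y')(P, y) = Mul(Add(y, Pow(1, 2)), Pow(Add(P, 2), -1)) = Mul(Add(y, 1), Pow(Add(2, P), -1)) = Mul(Add(1, y), Pow(Add(2, P), -1)) = Mul(Pow(Add(2, P), -1), Add(1, y)))
x = -12 (x = Mul(-6, 2) = -12)
Mul(Add(-5, x), Function('Y')(6, 6)) = Mul(Add(-5, -12), Mul(Pow(Add(2, 6), -1), Add(1, 6))) = Mul(-17, Mul(Pow(8, -1), 7)) = Mul(-17, Mul(Rational(1, 8), 7)) = Mul(-17, Rational(7, 8)) = Rational(-119, 8)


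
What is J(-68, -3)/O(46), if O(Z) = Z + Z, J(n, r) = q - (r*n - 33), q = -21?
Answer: -48/23 ≈ -2.0870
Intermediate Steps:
J(n, r) = 12 - n*r (J(n, r) = -21 - (r*n - 33) = -21 - (n*r - 33) = -21 - (-33 + n*r) = -21 + (33 - n*r) = 12 - n*r)
O(Z) = 2*Z
J(-68, -3)/O(46) = (12 - 1*(-68)*(-3))/((2*46)) = (12 - 204)/92 = -192*1/92 = -48/23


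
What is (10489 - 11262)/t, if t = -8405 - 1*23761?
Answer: 773/32166 ≈ 0.024032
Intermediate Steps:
t = -32166 (t = -8405 - 23761 = -32166)
(10489 - 11262)/t = (10489 - 11262)/(-32166) = -773*(-1/32166) = 773/32166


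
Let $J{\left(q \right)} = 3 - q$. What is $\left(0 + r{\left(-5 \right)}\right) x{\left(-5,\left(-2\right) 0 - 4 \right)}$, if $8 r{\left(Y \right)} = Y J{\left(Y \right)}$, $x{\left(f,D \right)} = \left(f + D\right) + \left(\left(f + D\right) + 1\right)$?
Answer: $85$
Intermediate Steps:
$x{\left(f,D \right)} = 1 + 2 D + 2 f$ ($x{\left(f,D \right)} = \left(D + f\right) + \left(\left(D + f\right) + 1\right) = \left(D + f\right) + \left(1 + D + f\right) = 1 + 2 D + 2 f$)
$r{\left(Y \right)} = \frac{Y \left(3 - Y\right)}{8}$
$\left(0 + r{\left(-5 \right)}\right) x{\left(-5,\left(-2\right) 0 - 4 \right)} = \left(0 + \frac{1}{8} \left(-5\right) \left(3 - -5\right)\right) \left(1 + 2 \left(\left(-2\right) 0 - 4\right) + 2 \left(-5\right)\right) = \left(0 + \frac{1}{8} \left(-5\right) \left(3 + 5\right)\right) \left(1 + 2 \left(0 - 4\right) - 10\right) = \left(0 + \frac{1}{8} \left(-5\right) 8\right) \left(1 + 2 \left(-4\right) - 10\right) = \left(0 - 5\right) \left(1 - 8 - 10\right) = \left(-5\right) \left(-17\right) = 85$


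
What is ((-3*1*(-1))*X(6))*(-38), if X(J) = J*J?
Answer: -4104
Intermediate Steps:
X(J) = J²
((-3*1*(-1))*X(6))*(-38) = ((-3*1*(-1))*6²)*(-38) = (-3*(-1)*36)*(-38) = (3*36)*(-38) = 108*(-38) = -4104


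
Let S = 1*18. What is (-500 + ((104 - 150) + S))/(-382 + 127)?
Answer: 176/85 ≈ 2.0706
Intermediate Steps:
S = 18
(-500 + ((104 - 150) + S))/(-382 + 127) = (-500 + ((104 - 150) + 18))/(-382 + 127) = (-500 + (-46 + 18))/(-255) = (-500 - 28)*(-1/255) = -528*(-1/255) = 176/85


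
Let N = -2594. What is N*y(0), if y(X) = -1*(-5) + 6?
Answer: -28534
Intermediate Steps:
y(X) = 11 (y(X) = 5 + 6 = 11)
N*y(0) = -2594*11 = -28534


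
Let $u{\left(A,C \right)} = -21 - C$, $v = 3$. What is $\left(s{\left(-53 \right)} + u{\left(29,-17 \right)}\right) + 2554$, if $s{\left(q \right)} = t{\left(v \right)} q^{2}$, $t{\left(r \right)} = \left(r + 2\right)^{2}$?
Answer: $72775$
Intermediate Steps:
$t{\left(r \right)} = \left(2 + r\right)^{2}$
$s{\left(q \right)} = 25 q^{2}$ ($s{\left(q \right)} = \left(2 + 3\right)^{2} q^{2} = 5^{2} q^{2} = 25 q^{2}$)
$\left(s{\left(-53 \right)} + u{\left(29,-17 \right)}\right) + 2554 = \left(25 \left(-53\right)^{2} - 4\right) + 2554 = \left(25 \cdot 2809 + \left(-21 + 17\right)\right) + 2554 = \left(70225 - 4\right) + 2554 = 70221 + 2554 = 72775$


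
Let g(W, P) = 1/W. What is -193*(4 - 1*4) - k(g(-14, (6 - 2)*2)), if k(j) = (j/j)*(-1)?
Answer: 1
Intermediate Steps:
k(j) = -1 (k(j) = 1*(-1) = -1)
-193*(4 - 1*4) - k(g(-14, (6 - 2)*2)) = -193*(4 - 1*4) - 1*(-1) = -193*(4 - 4) + 1 = -193*0 + 1 = 0 + 1 = 1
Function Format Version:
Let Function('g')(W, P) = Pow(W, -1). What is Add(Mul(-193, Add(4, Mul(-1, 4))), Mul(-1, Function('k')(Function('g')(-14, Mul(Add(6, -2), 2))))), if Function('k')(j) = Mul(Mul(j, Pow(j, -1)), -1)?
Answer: 1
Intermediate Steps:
Function('k')(j) = -1 (Function('k')(j) = Mul(1, -1) = -1)
Add(Mul(-193, Add(4, Mul(-1, 4))), Mul(-1, Function('k')(Function('g')(-14, Mul(Add(6, -2), 2))))) = Add(Mul(-193, Add(4, Mul(-1, 4))), Mul(-1, -1)) = Add(Mul(-193, Add(4, -4)), 1) = Add(Mul(-193, 0), 1) = Add(0, 1) = 1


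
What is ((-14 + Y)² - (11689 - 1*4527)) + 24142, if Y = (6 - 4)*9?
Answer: 16996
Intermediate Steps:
Y = 18 (Y = 2*9 = 18)
((-14 + Y)² - (11689 - 1*4527)) + 24142 = ((-14 + 18)² - (11689 - 1*4527)) + 24142 = (4² - (11689 - 4527)) + 24142 = (16 - 1*7162) + 24142 = (16 - 7162) + 24142 = -7146 + 24142 = 16996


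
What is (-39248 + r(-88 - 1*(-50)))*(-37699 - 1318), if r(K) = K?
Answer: 1532821862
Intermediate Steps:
(-39248 + r(-88 - 1*(-50)))*(-37699 - 1318) = (-39248 + (-88 - 1*(-50)))*(-37699 - 1318) = (-39248 + (-88 + 50))*(-39017) = (-39248 - 38)*(-39017) = -39286*(-39017) = 1532821862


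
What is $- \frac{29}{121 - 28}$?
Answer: $- \frac{29}{93} \approx -0.31183$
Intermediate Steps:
$- \frac{29}{121 - 28} = - \frac{29}{93}$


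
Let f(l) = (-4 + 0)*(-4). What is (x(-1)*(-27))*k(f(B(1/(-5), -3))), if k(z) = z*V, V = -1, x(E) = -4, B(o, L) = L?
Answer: -1728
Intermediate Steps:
f(l) = 16 (f(l) = -4*(-4) = 16)
k(z) = -z (k(z) = z*(-1) = -z)
(x(-1)*(-27))*k(f(B(1/(-5), -3))) = (-4*(-27))*(-1*16) = 108*(-16) = -1728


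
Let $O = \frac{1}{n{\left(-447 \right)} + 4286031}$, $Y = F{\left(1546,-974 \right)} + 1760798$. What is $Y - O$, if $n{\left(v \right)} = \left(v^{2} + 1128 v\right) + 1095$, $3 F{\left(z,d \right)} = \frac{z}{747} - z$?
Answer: $\frac{5237003335189399}{2975091093} \approx 1.7603 \cdot 10^{6}$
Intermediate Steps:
$F{\left(z,d \right)} = - \frac{746 z}{2241}$ ($F{\left(z,d \right)} = \frac{\frac{z}{747} - z}{3} = \frac{\left(- \frac{746}{747}\right) z}{3} = - \frac{746 z}{2241}$)
$Y = \frac{3944795002}{2241}$ ($Y = \left(- \frac{746}{2241}\right) 1546 + 1760798 = - \frac{1153316}{2241} + 1760798 = \frac{3944795002}{2241} \approx 1.7603 \cdot 10^{6}$)
$n{\left(v \right)} = 1095 + v^{2} + 1128 v$
$O = \frac{1}{3982719}$ ($O = \frac{1}{\left(1095 + \left(-447\right)^{2} + 1128 \left(-447\right)\right) + 4286031} = \frac{1}{\left(1095 + 199809 - 504216\right) + 4286031} = \frac{1}{-303312 + 4286031} = \frac{1}{3982719} \approx 2.5108 \cdot 10^{-7}$)
$Y - O = \frac{3944795002}{2241} - \frac{1}{3982719} = \frac{5237003335189399}{2975091093}$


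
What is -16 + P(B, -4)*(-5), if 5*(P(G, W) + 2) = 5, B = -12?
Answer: -11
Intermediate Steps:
P(G, W) = -1 (P(G, W) = -2 + (⅕)*5 = -2 + 1 = -1)
-16 + P(B, -4)*(-5) = -16 - 1*(-5) = -16 + 5 = -11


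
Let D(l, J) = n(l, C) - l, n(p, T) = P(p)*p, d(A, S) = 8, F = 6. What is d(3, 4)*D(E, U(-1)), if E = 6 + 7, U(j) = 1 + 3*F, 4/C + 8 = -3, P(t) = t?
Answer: 1248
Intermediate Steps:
C = -4/11 (C = 4/(-8 - 3) = 4/(-11) = 4*(-1/11) = -4/11 ≈ -0.36364)
U(j) = 19 (U(j) = 1 + 3*6 = 1 + 18 = 19)
E = 13
n(p, T) = p² (n(p, T) = p*p = p²)
D(l, J) = l² - l
d(3, 4)*D(E, U(-1)) = 8*(13*(-1 + 13)) = 8*(13*12) = 8*156 = 1248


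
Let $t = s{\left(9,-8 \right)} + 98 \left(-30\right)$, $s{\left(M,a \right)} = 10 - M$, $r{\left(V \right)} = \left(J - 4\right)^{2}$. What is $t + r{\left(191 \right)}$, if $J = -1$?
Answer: $-2914$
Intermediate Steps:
$r{\left(V \right)} = 25$ ($r{\left(V \right)} = \left(-1 - 4\right)^{2} = \left(-5\right)^{2} = 25$)
$t = -2939$ ($t = \left(10 - 9\right) + 98 \left(-30\right) = \left(10 - 9\right) - 2940 = 1 - 2940 = -2939$)
$t + r{\left(191 \right)} = -2939 + 25 = -2914$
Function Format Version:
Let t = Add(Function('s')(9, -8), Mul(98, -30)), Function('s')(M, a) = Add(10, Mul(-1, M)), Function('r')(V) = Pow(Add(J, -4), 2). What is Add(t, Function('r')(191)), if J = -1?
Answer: -2914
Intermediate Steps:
Function('r')(V) = 25 (Function('r')(V) = Pow(Add(-1, -4), 2) = Pow(-5, 2) = 25)
t = -2939 (t = Add(Add(10, Mul(-1, 9)), Mul(98, -30)) = Add(Add(10, -9), -2940) = Add(1, -2940) = -2939)
Add(t, Function('r')(191)) = Add(-2939, 25) = -2914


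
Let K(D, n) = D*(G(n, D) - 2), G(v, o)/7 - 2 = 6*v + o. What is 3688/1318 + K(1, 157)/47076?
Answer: 91166111/31023084 ≈ 2.9387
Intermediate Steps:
G(v, o) = 14 + 7*o + 42*v (G(v, o) = 14 + 7*(6*v + o) = 14 + 7*(o + 6*v) = 14 + (7*o + 42*v) = 14 + 7*o + 42*v)
K(D, n) = D*(12 + 7*D + 42*n) (K(D, n) = D*((14 + 7*D + 42*n) - 2) = D*(12 + 7*D + 42*n))
3688/1318 + K(1, 157)/47076 = 3688/1318 + (1*(12 + 7*1 + 42*157))/47076 = 3688*(1/1318) + (1*(12 + 7 + 6594))*(1/47076) = 1844/659 + (1*6613)*(1/47076) = 1844/659 + 6613*(1/47076) = 1844/659 + 6613/47076 = 91166111/31023084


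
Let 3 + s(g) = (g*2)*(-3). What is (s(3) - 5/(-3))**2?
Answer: 3364/9 ≈ 373.78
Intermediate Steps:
s(g) = -3 - 6*g (s(g) = -3 + (g*2)*(-3) = -3 + (2*g)*(-3) = -3 - 6*g)
(s(3) - 5/(-3))**2 = ((-3 - 6*3) - 5/(-3))**2 = ((-3 - 18) - 5*(-1/3))**2 = (-21 + 5/3)**2 = (-58/3)**2 = 3364/9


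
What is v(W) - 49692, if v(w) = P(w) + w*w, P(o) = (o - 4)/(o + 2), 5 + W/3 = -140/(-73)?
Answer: -139837606604/2819041 ≈ -49605.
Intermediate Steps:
W = -675/73 (W = -15 + 3*(-140/(-73)) = -15 + 3*(-140*(-1/73)) = -15 + 3*(140/73) = -15 + 420/73 = -675/73 ≈ -9.2466)
P(o) = (-4 + o)/(2 + o)
v(w) = w² + (-4 + w)/(2 + w) (v(w) = (-4 + w)/(2 + w) + w*w = (-4 + w)/(2 + w) + w² = w² + (-4 + w)/(2 + w))
v(W) - 49692 = (-4 - 675/73 + (-675/73)²*(2 - 675/73))/(2 - 675/73) - 49692 = (-4 - 675/73 + (455625/5329)*(-529/73))/(-529/73) - 49692 = -73*(-4 - 675/73 - 241025625/389017)/529 - 49692 = -73/529*(-246178768/389017) - 49692 = 246178768/2819041 - 49692 = -139837606604/2819041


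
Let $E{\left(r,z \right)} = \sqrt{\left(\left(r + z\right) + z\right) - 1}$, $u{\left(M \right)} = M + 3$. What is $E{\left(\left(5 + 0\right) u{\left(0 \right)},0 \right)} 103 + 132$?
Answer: $132 + 103 \sqrt{14} \approx 517.39$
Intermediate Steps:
$u{\left(M \right)} = 3 + M$
$E{\left(r,z \right)} = \sqrt{-1 + r + 2 z}$ ($E{\left(r,z \right)} = \sqrt{\left(r + 2 z\right) - 1} = \sqrt{-1 + r + 2 z}$)
$E{\left(\left(5 + 0\right) u{\left(0 \right)},0 \right)} 103 + 132 = \sqrt{-1 + \left(5 + 0\right) \left(3 + 0\right) + 2 \cdot 0} \cdot 103 + 132 = \sqrt{-1 + 5 \cdot 3 + 0} \cdot 103 + 132 = \sqrt{-1 + 15 + 0} \cdot 103 + 132 = \sqrt{14} \cdot 103 + 132 = 103 \sqrt{14} + 132 = 132 + 103 \sqrt{14}$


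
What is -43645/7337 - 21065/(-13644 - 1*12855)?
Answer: -285550/55407 ≈ -5.1537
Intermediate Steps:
-43645/7337 - 21065/(-13644 - 1*12855) = -43645*1/7337 - 21065/(-13644 - 12855) = -1505/253 - 21065/(-26499) = -1505/253 - 21065*(-1/26499) = -1505/253 + 1915/2409 = -285550/55407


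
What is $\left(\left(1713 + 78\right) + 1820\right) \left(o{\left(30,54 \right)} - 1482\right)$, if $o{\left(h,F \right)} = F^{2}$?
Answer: $5178174$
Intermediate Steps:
$\left(\left(1713 + 78\right) + 1820\right) \left(o{\left(30,54 \right)} - 1482\right) = \left(\left(1713 + 78\right) + 1820\right) \left(54^{2} - 1482\right) = \left(1791 + 1820\right) \left(2916 - 1482\right) = 3611 \cdot 1434 = 5178174$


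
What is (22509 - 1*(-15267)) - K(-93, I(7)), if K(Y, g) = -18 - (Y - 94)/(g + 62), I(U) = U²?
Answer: 4194947/111 ≈ 37792.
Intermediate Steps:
K(Y, g) = -18 - (-94 + Y)/(62 + g)
(22509 - 1*(-15267)) - K(-93, I(7)) = (22509 - 1*(-15267)) - (-1022 - 1*(-93) - 18*7²)/(62 + 7²) = (22509 + 15267) - (-1022 + 93 - 18*49)/(62 + 49) = 37776 - (-1022 + 93 - 882)/111 = 37776 - (-1811)/111 = 37776 - 1*(-1811/111) = 37776 + 1811/111 = 4194947/111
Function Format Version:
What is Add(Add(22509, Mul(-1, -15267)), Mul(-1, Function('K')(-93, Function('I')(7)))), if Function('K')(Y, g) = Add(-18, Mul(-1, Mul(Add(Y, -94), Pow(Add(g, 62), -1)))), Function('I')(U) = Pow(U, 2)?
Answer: Rational(4194947, 111) ≈ 37792.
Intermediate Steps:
Function('K')(Y, g) = Add(-18, Mul(-1, Pow(Add(62, g), -1), Add(-94, Y))) (Function('K')(Y, g) = Add(-18, Mul(-1, Mul(Add(-94, Y), Pow(Add(62, g), -1)))) = Add(-18, Mul(-1, Mul(Pow(Add(62, g), -1), Add(-94, Y)))) = Add(-18, Mul(-1, Pow(Add(62, g), -1), Add(-94, Y))))
Add(Add(22509, Mul(-1, -15267)), Mul(-1, Function('K')(-93, Function('I')(7)))) = Add(Add(22509, Mul(-1, -15267)), Mul(-1, Mul(Pow(Add(62, Pow(7, 2)), -1), Add(-1022, Mul(-1, -93), Mul(-18, Pow(7, 2)))))) = Add(Add(22509, 15267), Mul(-1, Mul(Pow(Add(62, 49), -1), Add(-1022, 93, Mul(-18, 49))))) = Add(37776, Mul(-1, Mul(Pow(111, -1), Add(-1022, 93, -882)))) = Add(37776, Mul(-1, Mul(Rational(1, 111), -1811))) = Add(37776, Mul(-1, Rational(-1811, 111))) = Add(37776, Rational(1811, 111)) = Rational(4194947, 111)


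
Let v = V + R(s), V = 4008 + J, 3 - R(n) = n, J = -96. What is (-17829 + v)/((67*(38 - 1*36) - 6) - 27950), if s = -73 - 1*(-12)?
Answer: 13853/27822 ≈ 0.49792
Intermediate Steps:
s = -61 (s = -73 + 12 = -61)
R(n) = 3 - n
V = 3912 (V = 4008 - 96 = 3912)
v = 3976 (v = 3912 + (3 - 1*(-61)) = 3912 + (3 + 61) = 3912 + 64 = 3976)
(-17829 + v)/((67*(38 - 1*36) - 6) - 27950) = (-17829 + 3976)/((67*(38 - 1*36) - 6) - 27950) = -13853/((67*(38 - 36) - 6) - 27950) = -13853/((67*2 - 6) - 27950) = -13853/((134 - 6) - 27950) = -13853/(128 - 27950) = -13853/(-27822) = -13853*(-1/27822) = 13853/27822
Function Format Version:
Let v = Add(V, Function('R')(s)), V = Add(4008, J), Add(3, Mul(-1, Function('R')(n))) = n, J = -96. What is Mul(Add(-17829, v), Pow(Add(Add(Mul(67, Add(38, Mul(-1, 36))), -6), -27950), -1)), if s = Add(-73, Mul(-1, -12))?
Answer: Rational(13853, 27822) ≈ 0.49792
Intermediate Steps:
s = -61 (s = Add(-73, 12) = -61)
Function('R')(n) = Add(3, Mul(-1, n))
V = 3912 (V = Add(4008, -96) = 3912)
v = 3976 (v = Add(3912, Add(3, Mul(-1, -61))) = Add(3912, Add(3, 61)) = Add(3912, 64) = 3976)
Mul(Add(-17829, v), Pow(Add(Add(Mul(67, Add(38, Mul(-1, 36))), -6), -27950), -1)) = Mul(Add(-17829, 3976), Pow(Add(Add(Mul(67, Add(38, Mul(-1, 36))), -6), -27950), -1)) = Mul(-13853, Pow(Add(Add(Mul(67, Add(38, -36)), -6), -27950), -1)) = Mul(-13853, Pow(Add(Add(Mul(67, 2), -6), -27950), -1)) = Mul(-13853, Pow(Add(Add(134, -6), -27950), -1)) = Mul(-13853, Pow(Add(128, -27950), -1)) = Mul(-13853, Pow(-27822, -1)) = Mul(-13853, Rational(-1, 27822)) = Rational(13853, 27822)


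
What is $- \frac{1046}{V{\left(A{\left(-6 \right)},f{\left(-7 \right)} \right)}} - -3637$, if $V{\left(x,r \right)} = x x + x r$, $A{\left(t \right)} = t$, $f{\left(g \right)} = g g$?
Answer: $\frac{469696}{129} \approx 3641.1$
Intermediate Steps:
$f{\left(g \right)} = g^{2}$
$V{\left(x,r \right)} = x^{2} + r x$
$- \frac{1046}{V{\left(A{\left(-6 \right)},f{\left(-7 \right)} \right)}} - -3637 = - \frac{1046}{\left(-6\right) \left(\left(-7\right)^{2} - 6\right)} - -3637 = - \frac{1046}{\left(-6\right) \left(49 - 6\right)} + 3637 = - \frac{1046}{\left(-6\right) 43} + 3637 = - \frac{1046}{-258} + 3637 = \left(-1046\right) \left(- \frac{1}{258}\right) + 3637 = \frac{523}{129} + 3637 = \frac{469696}{129}$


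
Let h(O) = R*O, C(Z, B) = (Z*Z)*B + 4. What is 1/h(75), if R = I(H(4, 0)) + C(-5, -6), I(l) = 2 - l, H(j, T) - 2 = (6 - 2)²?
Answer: -1/12150 ≈ -8.2304e-5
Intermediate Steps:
H(j, T) = 18 (H(j, T) = 2 + (6 - 2)² = 2 + 4² = 2 + 16 = 18)
C(Z, B) = 4 + B*Z² (C(Z, B) = Z²*B + 4 = B*Z² + 4 = 4 + B*Z²)
R = -162 (R = (2 - 1*18) + (4 - 6*(-5)²) = (2 - 18) + (4 - 6*25) = -16 + (4 - 150) = -16 - 146 = -162)
h(O) = -162*O
1/h(75) = 1/(-162*75) = 1/(-12150) = -1/12150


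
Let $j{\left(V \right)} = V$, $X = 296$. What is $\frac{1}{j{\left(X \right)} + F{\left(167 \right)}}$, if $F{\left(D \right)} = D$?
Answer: $\frac{1}{463} \approx 0.0021598$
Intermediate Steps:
$\frac{1}{j{\left(X \right)} + F{\left(167 \right)}} = \frac{1}{296 + 167} = \frac{1}{463}$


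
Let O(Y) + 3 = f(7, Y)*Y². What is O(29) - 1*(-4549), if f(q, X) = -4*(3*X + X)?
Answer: -385678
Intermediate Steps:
f(q, X) = -16*X
O(Y) = -3 - 16*Y³ (O(Y) = -3 + (-16*Y)*Y² = -3 - 16*Y³)
O(29) - 1*(-4549) = (-3 - 16*29³) - 1*(-4549) = (-3 - 16*24389) + 4549 = (-3 - 390224) + 4549 = -390227 + 4549 = -385678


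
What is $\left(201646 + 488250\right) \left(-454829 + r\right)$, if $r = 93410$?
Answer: $-249341522424$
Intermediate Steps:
$\left(201646 + 488250\right) \left(-454829 + r\right) = \left(201646 + 488250\right) \left(-454829 + 93410\right) = 689896 \left(-361419\right) = -249341522424$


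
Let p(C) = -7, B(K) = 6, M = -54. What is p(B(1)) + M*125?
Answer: -6757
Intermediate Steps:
p(B(1)) + M*125 = -7 - 54*125 = -7 - 6750 = -6757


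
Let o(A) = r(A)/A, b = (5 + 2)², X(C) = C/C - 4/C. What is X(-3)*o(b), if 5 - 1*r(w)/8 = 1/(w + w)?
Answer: 652/343 ≈ 1.9009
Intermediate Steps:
X(C) = 1 - 4/C
b = 49 (b = 7² = 49)
r(w) = 40 - 4/w (r(w) = 40 - 8/(w + w) = 40 - 8*1/(2*w) = 40 - 4/w)
o(A) = (40 - 4/A)/A
X(-3)*o(b) = ((-4 - 3)/(-3))*(4*(-1 + 10*49)/49²) = (-⅓*(-7))*(4*(1/2401)*(-1 + 490)) = 7*(4*(1/2401)*489)/3 = (7/3)*(1956/2401) = 652/343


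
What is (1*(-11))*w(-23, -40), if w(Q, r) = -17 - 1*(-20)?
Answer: -33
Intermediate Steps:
w(Q, r) = 3 (w(Q, r) = -17 + 20 = 3)
(1*(-11))*w(-23, -40) = (1*(-11))*3 = -11*3 = -33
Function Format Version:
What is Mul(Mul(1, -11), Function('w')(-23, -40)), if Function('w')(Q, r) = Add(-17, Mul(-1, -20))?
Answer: -33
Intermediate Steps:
Function('w')(Q, r) = 3 (Function('w')(Q, r) = Add(-17, 20) = 3)
Mul(Mul(1, -11), Function('w')(-23, -40)) = Mul(Mul(1, -11), 3) = Mul(-11, 3) = -33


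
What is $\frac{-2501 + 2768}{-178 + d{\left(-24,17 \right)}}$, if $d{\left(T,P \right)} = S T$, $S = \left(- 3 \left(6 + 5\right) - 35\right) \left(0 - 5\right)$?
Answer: $- \frac{267}{8338} \approx -0.032022$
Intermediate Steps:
$S = 340$ ($S = \left(\left(-3\right) 11 - 35\right) \left(-5\right) = \left(-33 - 35\right) \left(-5\right) = \left(-68\right) \left(-5\right) = 340$)
$d{\left(T,P \right)} = 340 T$
$\frac{-2501 + 2768}{-178 + d{\left(-24,17 \right)}} = \frac{-2501 + 2768}{-178 + 340 \left(-24\right)} = \frac{267}{-178 - 8160} = \frac{267}{-8338} = 267 \left(- \frac{1}{8338}\right) = - \frac{267}{8338}$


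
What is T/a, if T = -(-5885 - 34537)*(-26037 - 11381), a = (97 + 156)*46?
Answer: -756255198/5819 ≈ -1.2996e+5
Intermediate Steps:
a = 11638 (a = 253*46 = 11638)
T = -1512510396 (T = -(-40422)*(-37418) = -1*1512510396 = -1512510396)
T/a = -1512510396/11638 = -1512510396*1/11638 = -756255198/5819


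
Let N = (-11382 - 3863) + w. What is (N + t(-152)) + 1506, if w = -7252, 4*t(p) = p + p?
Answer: -21067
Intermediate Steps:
t(p) = p/2 (t(p) = (p + p)/4 = (2*p)/4 = p/2)
N = -22497 (N = (-11382 - 3863) - 7252 = -15245 - 7252 = -22497)
(N + t(-152)) + 1506 = (-22497 + (½)*(-152)) + 1506 = (-22497 - 76) + 1506 = -22573 + 1506 = -21067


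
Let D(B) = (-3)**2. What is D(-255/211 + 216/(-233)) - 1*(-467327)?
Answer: 467336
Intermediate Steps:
D(B) = 9
D(-255/211 + 216/(-233)) - 1*(-467327) = 9 - 1*(-467327) = 9 + 467327 = 467336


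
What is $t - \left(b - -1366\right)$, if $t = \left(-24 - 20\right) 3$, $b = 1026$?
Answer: $-2524$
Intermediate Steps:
$t = -132$ ($t = \left(-44\right) 3 = -132$)
$t - \left(b - -1366\right) = -132 - \left(1026 - -1366\right) = -132 - \left(1026 + 1366\right) = -132 - 2392 = -2524$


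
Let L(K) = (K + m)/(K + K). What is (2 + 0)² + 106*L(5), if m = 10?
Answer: 163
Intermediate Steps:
L(K) = (10 + K)/(2*K) (L(K) = (K + 10)/(K + K) = (10 + K)/((2*K)) = (10 + K)*(1/(2*K)) = (10 + K)/(2*K))
(2 + 0)² + 106*L(5) = (2 + 0)² + 106*((½)*(10 + 5)/5) = 2² + 106*((½)*(⅕)*15) = 4 + 106*(3/2) = 4 + 159 = 163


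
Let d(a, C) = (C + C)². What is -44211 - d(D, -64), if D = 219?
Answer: -60595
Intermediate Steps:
d(a, C) = 4*C² (d(a, C) = (2*C)² = 4*C²)
-44211 - d(D, -64) = -44211 - 4*(-64)² = -44211 - 4*4096 = -44211 - 1*16384 = -44211 - 16384 = -60595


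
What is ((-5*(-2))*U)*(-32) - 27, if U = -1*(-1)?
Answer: -347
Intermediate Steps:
U = 1
((-5*(-2))*U)*(-32) - 27 = (-5*(-2)*1)*(-32) - 27 = (10*1)*(-32) - 27 = 10*(-32) - 27 = -320 - 27 = -347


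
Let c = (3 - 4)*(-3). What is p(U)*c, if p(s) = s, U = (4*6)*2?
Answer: 144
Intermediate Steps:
c = 3 (c = -1*(-3) = 3)
U = 48 (U = 24*2 = 48)
p(U)*c = 48*3 = 144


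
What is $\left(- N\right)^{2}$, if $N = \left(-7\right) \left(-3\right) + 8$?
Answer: $841$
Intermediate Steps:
$N = 29$ ($N = 21 + 8 = 29$)
$\left(- N\right)^{2} = \left(\left(-1\right) 29\right)^{2} = \left(-29\right)^{2} = 841$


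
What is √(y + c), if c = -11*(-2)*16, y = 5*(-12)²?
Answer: 4*√67 ≈ 32.741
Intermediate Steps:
y = 720 (y = 5*144 = 720)
c = 352 (c = 22*16 = 352)
√(y + c) = √(720 + 352) = √1072 = 4*√67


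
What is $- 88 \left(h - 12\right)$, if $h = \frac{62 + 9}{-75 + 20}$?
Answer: $\frac{5848}{5} \approx 1169.6$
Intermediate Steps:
$h = - \frac{71}{55}$ ($h = \frac{71}{-55} = 71 \left(- \frac{1}{55}\right) = - \frac{71}{55} \approx -1.2909$)
$- 88 \left(h - 12\right) = - 88 \left(- \frac{71}{55} - 12\right) = \left(-88\right) \left(- \frac{731}{55}\right) = \frac{5848}{5}$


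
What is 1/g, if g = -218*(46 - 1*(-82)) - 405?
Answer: -1/28309 ≈ -3.5324e-5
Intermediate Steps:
g = -28309 (g = -218*(46 + 82) - 405 = -218*128 - 405 = -27904 - 405 = -28309)
1/g = 1/(-28309) = -1/28309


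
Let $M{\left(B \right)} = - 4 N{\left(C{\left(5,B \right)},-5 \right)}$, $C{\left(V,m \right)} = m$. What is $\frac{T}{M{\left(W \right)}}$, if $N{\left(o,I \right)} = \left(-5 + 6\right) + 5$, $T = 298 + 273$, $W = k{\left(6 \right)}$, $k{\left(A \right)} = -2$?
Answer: $- \frac{571}{24} \approx -23.792$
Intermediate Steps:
$W = -2$
$T = 571$
$N{\left(o,I \right)} = 6$ ($N{\left(o,I \right)} = 1 + 5 = 6$)
$M{\left(B \right)} = -24$ ($M{\left(B \right)} = \left(-4\right) 6 = -24$)
$\frac{T}{M{\left(W \right)}} = \frac{571}{-24} = 571 \left(- \frac{1}{24}\right) = - \frac{571}{24}$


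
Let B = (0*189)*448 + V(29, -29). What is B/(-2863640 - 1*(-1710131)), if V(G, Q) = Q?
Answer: 29/1153509 ≈ 2.5141e-5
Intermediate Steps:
B = -29 (B = (0*189)*448 - 29 = 0*448 - 29 = 0 - 29 = -29)
B/(-2863640 - 1*(-1710131)) = -29/(-2863640 - 1*(-1710131)) = -29/(-2863640 + 1710131) = -29/(-1153509) = -29*(-1/1153509) = 29/1153509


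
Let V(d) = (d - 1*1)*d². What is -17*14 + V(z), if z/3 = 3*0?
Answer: -238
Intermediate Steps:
z = 0 (z = 3*(3*0) = 3*0 = 0)
V(d) = d²*(-1 + d) (V(d) = (d - 1)*d² = (-1 + d)*d² = d²*(-1 + d))
-17*14 + V(z) = -17*14 + 0²*(-1 + 0) = -238 + 0*(-1) = -238 + 0 = -238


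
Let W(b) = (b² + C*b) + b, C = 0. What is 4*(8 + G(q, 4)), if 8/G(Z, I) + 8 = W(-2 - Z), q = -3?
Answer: 80/3 ≈ 26.667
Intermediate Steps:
W(b) = b + b² (W(b) = (b² + 0*b) + b = (b² + 0) + b = b² + b = b + b²)
G(Z, I) = 8/(-8 + (-1 - Z)*(-2 - Z)) (G(Z, I) = 8/(-8 + (-2 - Z)*(1 + (-2 - Z))) = 8/(-8 + (-2 - Z)*(-1 - Z)) = 8/(-8 + (-1 - Z)*(-2 - Z)))
4*(8 + G(q, 4)) = 4*(8 + 8/(-6 + (-3)² + 3*(-3))) = 4*(8 + 8/(-6 + 9 - 9)) = 4*(8 + 8/(-6)) = 4*(8 + 8*(-⅙)) = 4*(8 - 4/3) = 4*(20/3) = 80/3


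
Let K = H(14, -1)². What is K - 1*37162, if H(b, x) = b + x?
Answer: -36993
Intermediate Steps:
K = 169 (K = (14 - 1)² = 13² = 169)
K - 1*37162 = 169 - 1*37162 = 169 - 37162 = -36993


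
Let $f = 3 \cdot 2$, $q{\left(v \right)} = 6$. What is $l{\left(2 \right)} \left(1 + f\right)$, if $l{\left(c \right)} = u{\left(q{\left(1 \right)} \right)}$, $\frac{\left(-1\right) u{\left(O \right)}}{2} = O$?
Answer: $-84$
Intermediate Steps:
$f = 6$
$u{\left(O \right)} = - 2 O$
$l{\left(c \right)} = -12$ ($l{\left(c \right)} = \left(-2\right) 6 = -12$)
$l{\left(2 \right)} \left(1 + f\right) = - 12 \left(1 + 6\right) = \left(-12\right) 7 = -84$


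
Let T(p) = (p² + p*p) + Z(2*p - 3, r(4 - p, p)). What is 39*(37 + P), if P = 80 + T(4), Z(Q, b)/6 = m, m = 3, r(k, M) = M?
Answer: 6513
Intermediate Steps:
Z(Q, b) = 18 (Z(Q, b) = 6*3 = 18)
T(p) = 18 + 2*p² (T(p) = (p² + p*p) + 18 = (p² + p²) + 18 = 2*p² + 18 = 18 + 2*p²)
P = 130 (P = 80 + (18 + 2*4²) = 80 + (18 + 2*16) = 80 + (18 + 32) = 80 + 50 = 130)
39*(37 + P) = 39*(37 + 130) = 39*167 = 6513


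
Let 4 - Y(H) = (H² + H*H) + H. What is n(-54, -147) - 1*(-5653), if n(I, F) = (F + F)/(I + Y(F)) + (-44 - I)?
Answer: 244194517/43121 ≈ 5663.0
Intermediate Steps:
Y(H) = 4 - H - 2*H² (Y(H) = 4 - ((H² + H*H) + H) = 4 - ((H² + H²) + H) = 4 - (2*H² + H) = 4 - (H + 2*H²) = 4 + (-H - 2*H²) = 4 - H - 2*H²)
n(I, F) = -44 - I + 2*F/(4 + I - F - 2*F²) (n(I, F) = (F + F)/(I + (4 - F - 2*F²)) + (-44 - I) = (2*F)/(4 + I - F - 2*F²) + (-44 - I) = 2*F/(4 + I - F - 2*F²) + (-44 - I) = -44 - I + 2*F/(4 + I - F - 2*F²))
n(-54, -147) - 1*(-5653) = (176 + (-54)² - 88*(-147)² - 46*(-147) + 44*(-54) - 1*(-54)*(-4 - 147 + 2*(-147)²))/(-4 - 147 - 1*(-54) + 2*(-147)²) - 1*(-5653) = (176 + 2916 - 88*21609 + 6762 - 2376 - 1*(-54)*(-4 - 147 + 2*21609))/(-4 - 147 + 54 + 2*21609) + 5653 = (176 + 2916 - 1901592 + 6762 - 2376 - 1*(-54)*(-4 - 147 + 43218))/(-4 - 147 + 54 + 43218) + 5653 = (176 + 2916 - 1901592 + 6762 - 2376 - 1*(-54)*43067)/43121 + 5653 = (176 + 2916 - 1901592 + 6762 - 2376 + 2325618)/43121 + 5653 = (1/43121)*431504 + 5653 = 431504/43121 + 5653 = 244194517/43121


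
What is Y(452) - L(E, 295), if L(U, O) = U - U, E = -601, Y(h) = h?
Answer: 452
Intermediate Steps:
L(U, O) = 0
Y(452) - L(E, 295) = 452 - 1*0 = 452 + 0 = 452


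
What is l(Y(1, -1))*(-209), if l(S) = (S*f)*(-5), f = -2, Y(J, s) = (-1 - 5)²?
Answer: -75240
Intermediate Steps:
Y(J, s) = 36 (Y(J, s) = (-6)² = 36)
l(S) = 10*S (l(S) = (S*(-2))*(-5) = -2*S*(-5) = 10*S)
l(Y(1, -1))*(-209) = (10*36)*(-209) = 360*(-209) = -75240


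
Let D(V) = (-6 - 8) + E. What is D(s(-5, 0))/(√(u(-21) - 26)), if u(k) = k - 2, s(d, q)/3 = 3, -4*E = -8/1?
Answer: 12*I/7 ≈ 1.7143*I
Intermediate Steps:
E = 2 (E = -(-2)/1 = -(-2) = -¼*(-8) = 2)
s(d, q) = 9 (s(d, q) = 3*3 = 9)
D(V) = -12 (D(V) = (-6 - 8) + 2 = -14 + 2 = -12)
u(k) = -2 + k
D(s(-5, 0))/(√(u(-21) - 26)) = -12/√((-2 - 21) - 26) = -12/√(-23 - 26) = -12*(-I/7) = -(-12)*I/7 = 12*I/7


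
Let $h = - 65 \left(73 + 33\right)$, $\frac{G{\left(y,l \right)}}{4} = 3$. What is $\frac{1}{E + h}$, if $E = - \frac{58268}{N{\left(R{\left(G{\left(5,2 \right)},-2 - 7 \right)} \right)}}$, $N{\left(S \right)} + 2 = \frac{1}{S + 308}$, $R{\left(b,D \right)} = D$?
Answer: $\frac{597}{13308802} \approx 4.4858 \cdot 10^{-5}$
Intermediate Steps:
$G{\left(y,l \right)} = 12$ ($G{\left(y,l \right)} = 4 \cdot 3 = 12$)
$N{\left(S \right)} = -2 + \frac{1}{308 + S}$ ($N{\left(S \right)} = -2 + \frac{1}{S + 308} = -2 + \frac{1}{308 + S}$)
$h = -6890$ ($h = \left(-65\right) 106 = -6890$)
$E = \frac{17422132}{597}$ ($E = - \frac{58268}{\frac{1}{308 - 9} \left(-615 - 2 \left(-2 - 7\right)\right)} = - \frac{58268}{\frac{1}{308 - 9} \left(-615 - -18\right)} = - \frac{58268}{\frac{1}{299} \left(-615 + 18\right)} = - \frac{58268}{\frac{1}{299} \left(-597\right)} = - \frac{58268}{- \frac{597}{299}} = \left(-58268\right) \left(- \frac{299}{597}\right) = \frac{17422132}{597} \approx 29183.0$)
$\frac{1}{E + h} = \frac{1}{\frac{17422132}{597} - 6890} = \frac{1}{\frac{13308802}{597}} = \frac{597}{13308802}$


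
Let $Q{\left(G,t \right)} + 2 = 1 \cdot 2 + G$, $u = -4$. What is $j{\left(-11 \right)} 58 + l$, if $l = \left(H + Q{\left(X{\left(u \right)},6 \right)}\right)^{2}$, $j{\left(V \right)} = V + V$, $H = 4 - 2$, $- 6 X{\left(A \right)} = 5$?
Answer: $- \frac{45887}{36} \approx -1274.6$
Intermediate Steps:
$X{\left(A \right)} = - \frac{5}{6}$ ($X{\left(A \right)} = \left(- \frac{1}{6}\right) 5 = - \frac{5}{6}$)
$Q{\left(G,t \right)} = G$ ($Q{\left(G,t \right)} = -2 + \left(1 \cdot 2 + G\right) = -2 + \left(2 + G\right) = G$)
$H = 2$
$j{\left(V \right)} = 2 V$
$l = \frac{49}{36}$ ($l = \left(2 - \frac{5}{6}\right)^{2} = \left(\frac{7}{6}\right)^{2} = \frac{49}{36} \approx 1.3611$)
$j{\left(-11 \right)} 58 + l = 2 \left(-11\right) 58 + \frac{49}{36} = \left(-22\right) 58 + \frac{49}{36} = -1276 + \frac{49}{36} = - \frac{45887}{36}$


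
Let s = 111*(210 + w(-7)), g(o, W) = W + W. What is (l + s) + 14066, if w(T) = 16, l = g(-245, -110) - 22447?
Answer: 16485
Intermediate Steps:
g(o, W) = 2*W
l = -22667 (l = 2*(-110) - 22447 = -220 - 22447 = -22667)
s = 25086 (s = 111*(210 + 16) = 111*226 = 25086)
(l + s) + 14066 = (-22667 + 25086) + 14066 = 2419 + 14066 = 16485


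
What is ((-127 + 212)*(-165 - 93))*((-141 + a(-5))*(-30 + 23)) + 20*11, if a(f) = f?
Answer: -22412240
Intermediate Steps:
((-127 + 212)*(-165 - 93))*((-141 + a(-5))*(-30 + 23)) + 20*11 = ((-127 + 212)*(-165 - 93))*((-141 - 5)*(-30 + 23)) + 20*11 = (85*(-258))*(-146*(-7)) + 220 = -21930*1022 + 220 = -22412460 + 220 = -22412240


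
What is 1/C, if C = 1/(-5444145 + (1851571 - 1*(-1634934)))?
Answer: -1957640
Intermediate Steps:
C = -1/1957640 (C = 1/(-5444145 + (1851571 + 1634934)) = 1/(-5444145 + 3486505) = 1/(-1957640) = -1/1957640 ≈ -5.1082e-7)
1/C = 1/(-1/1957640) = -1957640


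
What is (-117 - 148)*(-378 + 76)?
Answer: 80030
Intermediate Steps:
(-117 - 148)*(-378 + 76) = -265*(-302) = 80030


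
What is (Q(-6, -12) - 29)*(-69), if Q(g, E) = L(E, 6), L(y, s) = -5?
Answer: 2346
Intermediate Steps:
Q(g, E) = -5
(Q(-6, -12) - 29)*(-69) = (-5 - 29)*(-69) = -34*(-69) = 2346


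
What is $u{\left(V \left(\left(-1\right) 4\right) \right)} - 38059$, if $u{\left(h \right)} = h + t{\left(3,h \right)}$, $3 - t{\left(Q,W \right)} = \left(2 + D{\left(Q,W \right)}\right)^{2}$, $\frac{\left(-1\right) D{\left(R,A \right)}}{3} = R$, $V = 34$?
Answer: $-38241$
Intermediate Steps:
$D{\left(R,A \right)} = - 3 R$
$t{\left(Q,W \right)} = 3 - \left(2 - 3 Q\right)^{2}$
$u{\left(h \right)} = -46 + h$ ($u{\left(h \right)} = h + \left(3 - \left(-2 + 3 \cdot 3\right)^{2}\right) = h + \left(3 - \left(-2 + 9\right)^{2}\right) = h + \left(3 - 7^{2}\right) = h + \left(3 - 49\right) = h - 46 = -46 + h$)
$u{\left(V \left(\left(-1\right) 4\right) \right)} - 38059 = \left(-46 + 34 \left(\left(-1\right) 4\right)\right) - 38059 = \left(-46 + 34 \left(-4\right)\right) - 38059 = \left(-46 - 136\right) - 38059 = -182 - 38059 = -38241$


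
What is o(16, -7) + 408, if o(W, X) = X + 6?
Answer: 407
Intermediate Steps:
o(W, X) = 6 + X
o(16, -7) + 408 = (6 - 7) + 408 = -1 + 408 = 407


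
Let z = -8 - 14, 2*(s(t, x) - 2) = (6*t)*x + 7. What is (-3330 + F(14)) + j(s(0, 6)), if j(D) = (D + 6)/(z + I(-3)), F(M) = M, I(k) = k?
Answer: -165823/50 ≈ -3316.5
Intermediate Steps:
s(t, x) = 11/2 + 3*t*x (s(t, x) = 2 + ((6*t)*x + 7)/2 = 2 + (6*t*x + 7)/2 = 2 + (7 + 6*t*x)/2 = 2 + (7/2 + 3*t*x) = 11/2 + 3*t*x)
z = -22
j(D) = -6/25 - D/25 (j(D) = (D + 6)/(-22 - 3) = (6 + D)/(-25) = (6 + D)*(-1/25) = -6/25 - D/25)
(-3330 + F(14)) + j(s(0, 6)) = (-3330 + 14) + (-6/25 - (11/2 + 3*0*6)/25) = -3316 + (-6/25 - (11/2 + 0)/25) = -3316 + (-6/25 - 1/25*11/2) = -3316 + (-6/25 - 11/50) = -3316 - 23/50 = -165823/50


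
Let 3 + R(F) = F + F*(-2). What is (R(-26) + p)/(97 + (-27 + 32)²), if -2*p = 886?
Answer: -210/61 ≈ -3.4426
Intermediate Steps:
p = -443 (p = -½*886 = -443)
R(F) = -3 - F (R(F) = -3 + (F + F*(-2)) = -3 + (F - 2*F) = -3 - F)
(R(-26) + p)/(97 + (-27 + 32)²) = ((-3 - 1*(-26)) - 443)/(97 + (-27 + 32)²) = ((-3 + 26) - 443)/(97 + 5²) = (23 - 443)/(97 + 25) = -420/122 = -420*1/122 = -210/61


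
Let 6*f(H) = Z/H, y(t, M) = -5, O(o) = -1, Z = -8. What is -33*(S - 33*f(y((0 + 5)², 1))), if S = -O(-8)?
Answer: 1287/5 ≈ 257.40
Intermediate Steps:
S = 1 (S = -1*(-1) = 1)
f(H) = -4/(3*H) (f(H) = (-8/H)/6 = -4/(3*H))
-33*(S - 33*f(y((0 + 5)², 1))) = -33*(1 - (-44)/(-5)) = -33*(1 - (-44)*(-1)/5) = -33*(1 - 33*4/15) = -33*(1 - 44/5) = -33*(-39/5) = 1287/5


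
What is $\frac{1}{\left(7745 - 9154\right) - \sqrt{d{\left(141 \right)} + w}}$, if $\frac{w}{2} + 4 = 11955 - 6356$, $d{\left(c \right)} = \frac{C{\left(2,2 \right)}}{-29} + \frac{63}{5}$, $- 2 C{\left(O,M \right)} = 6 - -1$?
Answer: $- \frac{408610}{572482701} + \frac{\sqrt{942148810}}{572482701} \approx -0.00066013$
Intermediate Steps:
$C{\left(O,M \right)} = - \frac{7}{2}$ ($C{\left(O,M \right)} = - \frac{6 - -1}{2} = - \frac{6 + 1}{2} = \left(- \frac{1}{2}\right) 7 = - \frac{7}{2}$)
$d{\left(c \right)} = \frac{3689}{290}$ ($d{\left(c \right)} = - \frac{7}{2 \left(-29\right)} + \frac{63}{5} = \left(- \frac{7}{2}\right) \left(- \frac{1}{29}\right) + 63 \cdot \frac{1}{5} = \frac{7}{58} + \frac{63}{5} = \frac{3689}{290}$)
$w = 11190$ ($w = -8 + 2 \left(11955 - 6356\right) = -8 + 2 \cdot 5599 = -8 + 11198 = 11190$)
$\frac{1}{\left(7745 - 9154\right) - \sqrt{d{\left(141 \right)} + w}} = \frac{1}{\left(7745 - 9154\right) - \sqrt{\frac{3689}{290} + 11190}} = \frac{1}{\left(7745 - 9154\right) - \sqrt{\frac{3248789}{290}}} = \frac{1}{-1409 - \frac{\sqrt{942148810}}{290}}$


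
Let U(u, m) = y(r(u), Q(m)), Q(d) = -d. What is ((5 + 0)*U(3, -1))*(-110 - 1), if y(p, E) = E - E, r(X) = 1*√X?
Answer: 0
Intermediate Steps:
r(X) = √X
y(p, E) = 0
U(u, m) = 0
((5 + 0)*U(3, -1))*(-110 - 1) = ((5 + 0)*0)*(-110 - 1) = (5*0)*(-111) = 0*(-111) = 0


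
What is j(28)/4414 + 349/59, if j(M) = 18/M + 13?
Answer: 21578073/3645964 ≈ 5.9183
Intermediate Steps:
j(M) = 13 + 18/M
j(28)/4414 + 349/59 = (13 + 18/28)/4414 + 349/59 = (13 + 18*(1/28))*(1/4414) + 349*(1/59) = (13 + 9/14)*(1/4414) + 349/59 = (191/14)*(1/4414) + 349/59 = 191/61796 + 349/59 = 21578073/3645964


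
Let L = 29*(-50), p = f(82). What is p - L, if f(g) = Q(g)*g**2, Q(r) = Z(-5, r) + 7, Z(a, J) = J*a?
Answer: -2708322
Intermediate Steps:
Q(r) = 7 - 5*r (Q(r) = r*(-5) + 7 = -5*r + 7 = 7 - 5*r)
f(g) = g**2*(7 - 5*g) (f(g) = (7 - 5*g)*g**2 = g**2*(7 - 5*g))
p = -2709772 (p = 82**2*(7 - 5*82) = 6724*(7 - 410) = 6724*(-403) = -2709772)
L = -1450
p - L = -2709772 - 1*(-1450) = -2709772 + 1450 = -2708322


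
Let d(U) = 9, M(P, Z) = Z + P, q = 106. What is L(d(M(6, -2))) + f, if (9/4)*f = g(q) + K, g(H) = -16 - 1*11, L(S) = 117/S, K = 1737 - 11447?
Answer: -38831/9 ≈ -4314.6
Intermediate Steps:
M(P, Z) = P + Z
K = -9710
g(H) = -27 (g(H) = -16 - 11 = -27)
f = -38948/9 (f = 4*(-27 - 9710)/9 = (4/9)*(-9737) = -38948/9 ≈ -4327.6)
L(d(M(6, -2))) + f = 117/9 - 38948/9 = 117*(⅑) - 38948/9 = 13 - 38948/9 = -38831/9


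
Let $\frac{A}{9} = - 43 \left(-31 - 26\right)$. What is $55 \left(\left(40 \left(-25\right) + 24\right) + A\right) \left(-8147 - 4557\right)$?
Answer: $-14731113760$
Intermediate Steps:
$A = 22059$ ($A = 9 \left(- 43 \left(-31 - 26\right)\right) = 9 \left(\left(-43\right) \left(-57\right)\right) = 9 \cdot 2451 = 22059$)
$55 \left(\left(40 \left(-25\right) + 24\right) + A\right) \left(-8147 - 4557\right) = 55 \left(\left(40 \left(-25\right) + 24\right) + 22059\right) \left(-8147 - 4557\right) = 55 \left(\left(-1000 + 24\right) + 22059\right) \left(-12704\right) = 55 \left(-976 + 22059\right) \left(-12704\right) = 55 \cdot 21083 \left(-12704\right) = 55 \left(-267838432\right) = -14731113760$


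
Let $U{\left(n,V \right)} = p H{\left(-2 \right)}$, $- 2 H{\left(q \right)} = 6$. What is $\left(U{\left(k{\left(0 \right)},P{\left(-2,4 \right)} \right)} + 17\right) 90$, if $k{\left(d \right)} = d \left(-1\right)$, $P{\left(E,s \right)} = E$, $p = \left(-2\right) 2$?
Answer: $2610$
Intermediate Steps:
$p = -4$
$H{\left(q \right)} = -3$ ($H{\left(q \right)} = \left(- \frac{1}{2}\right) 6 = -3$)
$k{\left(d \right)} = - d$
$U{\left(n,V \right)} = 12$ ($U{\left(n,V \right)} = \left(-4\right) \left(-3\right) = 12$)
$\left(U{\left(k{\left(0 \right)},P{\left(-2,4 \right)} \right)} + 17\right) 90 = \left(12 + 17\right) 90 = 29 \cdot 90 = 2610$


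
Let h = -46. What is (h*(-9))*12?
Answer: 4968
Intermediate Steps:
(h*(-9))*12 = -46*(-9)*12 = 414*12 = 4968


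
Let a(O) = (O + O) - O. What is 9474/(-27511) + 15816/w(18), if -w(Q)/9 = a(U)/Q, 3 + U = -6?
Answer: 290047562/82533 ≈ 3514.3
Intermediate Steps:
U = -9 (U = -3 - 6 = -9)
a(O) = O (a(O) = 2*O - O = O)
w(Q) = 81/Q (w(Q) = -(-81)/Q = 81/Q)
9474/(-27511) + 15816/w(18) = 9474/(-27511) + 15816/((81/18)) = 9474*(-1/27511) + 15816/((81*(1/18))) = -9474/27511 + 15816/(9/2) = -9474/27511 + 15816*(2/9) = -9474/27511 + 10544/3 = 290047562/82533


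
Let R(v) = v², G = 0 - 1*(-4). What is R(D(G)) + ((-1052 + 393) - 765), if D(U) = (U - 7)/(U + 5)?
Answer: -12815/9 ≈ -1423.9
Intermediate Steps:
G = 4 (G = 0 + 4 = 4)
D(U) = (-7 + U)/(5 + U)
R(D(G)) + ((-1052 + 393) - 765) = ((-7 + 4)/(5 + 4))² + ((-1052 + 393) - 765) = (-3/9)² + (-659 - 765) = ((⅑)*(-3))² - 1424 = (-⅓)² - 1424 = ⅑ - 1424 = -12815/9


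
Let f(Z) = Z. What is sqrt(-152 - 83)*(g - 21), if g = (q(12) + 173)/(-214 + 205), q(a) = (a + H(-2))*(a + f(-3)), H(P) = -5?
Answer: -425*I*sqrt(235)/9 ≈ -723.9*I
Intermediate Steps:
q(a) = (-5 + a)*(-3 + a) (q(a) = (a - 5)*(a - 3) = (-5 + a)*(-3 + a))
g = -236/9 (g = ((15 + 12**2 - 8*12) + 173)/(-214 + 205) = ((15 + 144 - 96) + 173)/(-9) = (63 + 173)*(-1/9) = 236*(-1/9) = -236/9 ≈ -26.222)
sqrt(-152 - 83)*(g - 21) = sqrt(-152 - 83)*(-236/9 - 21) = sqrt(-235)*(-425/9) = (I*sqrt(235))*(-425/9) = -425*I*sqrt(235)/9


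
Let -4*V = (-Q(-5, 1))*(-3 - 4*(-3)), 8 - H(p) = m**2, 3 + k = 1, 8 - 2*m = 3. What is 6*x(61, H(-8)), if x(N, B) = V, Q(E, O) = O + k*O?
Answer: -27/2 ≈ -13.500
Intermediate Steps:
m = 5/2 (m = 4 - 1/2*3 = 4 - 3/2 = 5/2 ≈ 2.5000)
k = -2 (k = -3 + 1 = -2)
H(p) = 7/4 (H(p) = 8 - (5/2)**2 = 8 - 1*25/4 = 8 - 25/4 = 7/4)
Q(E, O) = -O (Q(E, O) = O - 2*O = -O)
V = -9/4 (V = -(-(-1))*(-3 - 4*(-3))/4 = -(-1*(-1))*(-3 + 12)/4 = -9/4 ≈ -2.2500)
x(N, B) = -9/4
6*x(61, H(-8)) = 6*(-9/4) = -27/2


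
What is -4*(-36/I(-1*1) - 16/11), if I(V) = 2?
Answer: 856/11 ≈ 77.818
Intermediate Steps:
-4*(-36/I(-1*1) - 16/11) = -4*(-36/2 - 16/11) = -4*(-36*½ - 16*1/11) = -4*(-18 - 16/11) = -4*(-214/11) = 856/11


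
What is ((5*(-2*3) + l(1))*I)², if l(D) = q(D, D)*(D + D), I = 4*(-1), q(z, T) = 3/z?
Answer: 9216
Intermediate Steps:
I = -4
l(D) = 6 (l(D) = (3/D)*(D + D) = (3/D)*(2*D) = 6)
((5*(-2*3) + l(1))*I)² = ((5*(-2*3) + 6)*(-4))² = ((5*(-6) + 6)*(-4))² = ((-30 + 6)*(-4))² = (-24*(-4))² = 96² = 9216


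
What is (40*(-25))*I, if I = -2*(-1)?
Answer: -2000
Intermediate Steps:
I = 2
(40*(-25))*I = (40*(-25))*2 = -1000*2 = -2000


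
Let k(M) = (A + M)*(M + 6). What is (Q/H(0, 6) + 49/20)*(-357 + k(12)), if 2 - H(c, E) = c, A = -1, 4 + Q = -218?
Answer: 345189/20 ≈ 17259.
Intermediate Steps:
Q = -222 (Q = -4 - 218 = -222)
H(c, E) = 2 - c
k(M) = (-1 + M)*(6 + M) (k(M) = (-1 + M)*(M + 6) = (-1 + M)*(6 + M))
(Q/H(0, 6) + 49/20)*(-357 + k(12)) = (-222/(2 - 1*0) + 49/20)*(-357 + (-6 + 12**2 + 5*12)) = (-222/(2 + 0) + 49*(1/20))*(-357 + (-6 + 144 + 60)) = (-222/2 + 49/20)*(-357 + 198) = (-222*1/2 + 49/20)*(-159) = (-111 + 49/20)*(-159) = -2171/20*(-159) = 345189/20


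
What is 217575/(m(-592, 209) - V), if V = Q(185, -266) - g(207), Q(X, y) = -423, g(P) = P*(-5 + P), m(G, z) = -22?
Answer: 43515/8443 ≈ 5.1540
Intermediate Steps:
V = -42237 (V = -423 - 207*(-5 + 207) = -423 - 207*202 = -423 - 1*41814 = -423 - 41814 = -42237)
217575/(m(-592, 209) - V) = 217575/(-22 - 1*(-42237)) = 217575/(-22 + 42237) = 217575/42215 = 217575*(1/42215) = 43515/8443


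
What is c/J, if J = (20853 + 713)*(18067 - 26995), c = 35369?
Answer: -35369/192541248 ≈ -0.00018370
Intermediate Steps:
J = -192541248 (J = 21566*(-8928) = -192541248)
c/J = 35369/(-192541248) = 35369*(-1/192541248) = -35369/192541248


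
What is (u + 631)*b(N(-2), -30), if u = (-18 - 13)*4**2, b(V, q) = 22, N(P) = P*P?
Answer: 2970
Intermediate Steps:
N(P) = P**2
u = -496 (u = -31*16 = -496)
(u + 631)*b(N(-2), -30) = (-496 + 631)*22 = 135*22 = 2970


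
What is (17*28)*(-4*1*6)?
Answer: -11424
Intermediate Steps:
(17*28)*(-4*1*6) = 476*(-4*6) = 476*(-24) = -11424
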